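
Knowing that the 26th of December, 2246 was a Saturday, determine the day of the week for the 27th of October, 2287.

From December 26, 2246 to December 26, 2286: 40 years, of which 10 contain a Feb 29 — 30×365 + 10×366 = 14610 days.
December 2286: 31 − 26 = 5 days remain.
Then 9 full months totalling 273 days.
October 1–27, 2287: 27 days.
Residual: 305 days.
Total: 14915 days.
14915 mod 7 = 5, so 5 days after Saturday is Thursday.

Thursday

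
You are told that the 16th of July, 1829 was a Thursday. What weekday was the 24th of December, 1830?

Day-of-year of July 16, 1829: 197.
Day-of-year of December 24, 1830: 358.
1829 has 365 days, so 365 − 197 = 168 days remain in 1829.
Total: 168 + 358 = 526 days.
526 mod 7 = 1, so 1 day after Thursday is Friday.

Friday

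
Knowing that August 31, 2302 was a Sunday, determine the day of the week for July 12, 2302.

Saturday

Count forward from the earlier date (July 12, 2302) to the later (August 31, 2302):
July 2302: 31 − 12 = 19 days remain.
August 1–31, 2302: 31 days.
Total: 19 + 31 = 50 days.
50 mod 7 = 1, so 1 day before Sunday is Saturday.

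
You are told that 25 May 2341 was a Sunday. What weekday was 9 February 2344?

Day-of-year of May 25, 2341: 145.
Day-of-year of February 9, 2344: 40.
2341 has 365 days, so 365 − 145 = 220 days remain in 2341.
Full years: 2342: 365; 2343: 365. Sum = 730.
Total: 220 + 730 + 40 = 990 days.
990 mod 7 = 3, so 3 days after Sunday is Wednesday.

Wednesday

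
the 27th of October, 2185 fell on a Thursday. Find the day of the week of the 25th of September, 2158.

Count forward from the earlier date (September 25, 2158) to the later (October 27, 2185):
Day-of-year of September 25, 2158: 268.
Day-of-year of October 27, 2185: 300.
2158 has 365 days, so 365 − 268 = 97 days remain in 2158.
Full years 2159–2184: 19 common + 7 leap = 19×365 + 7×366 = 9497 days.
Total: 97 + 9497 + 300 = 9894 days.
9894 mod 7 = 3, so 3 days before Thursday is Monday.

Monday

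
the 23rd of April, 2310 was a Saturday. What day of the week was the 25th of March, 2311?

April 2310: 30 − 23 = 7 days remain.
Then 10 full months totalling 304 days.
March 1–25, 2311: 25 days.
Total: 7 + 304 + 25 = 336 days.
336 is a multiple of 7, so the 25th of March, 2311 falls on the same weekday: Saturday.

Saturday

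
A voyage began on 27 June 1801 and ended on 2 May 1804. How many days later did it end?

June 27, 1801 → June 27, 1802: 365 days.
June 27, 1802 → June 27, 1803: 365 days.
June 1803: 30 − 27 = 3 days remain.
Then 10 full months totalling 305 days.
May 1–2, 1804: 2 days.
Residual: 310 days.
Total: 1040 days.

1040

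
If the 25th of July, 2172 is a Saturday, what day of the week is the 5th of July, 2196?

Day-of-year of July 25, 2172: 207.
Day-of-year of July 5, 2196: 187.
2172 has 366 days, so 366 − 207 = 159 days remain in 2172.
Full years 2173–2195: 18 common + 5 leap = 18×365 + 5×366 = 8400 days.
Total: 159 + 8400 + 187 = 8746 days.
8746 mod 7 = 3, so 3 days after Saturday is Tuesday.

Tuesday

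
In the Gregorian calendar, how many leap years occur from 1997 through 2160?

Years divisible by 4: 2000, 2004, …, 2160 — 41 in all.
Of these, 2100 is divisible by 100 but not 400, so not leap.
2000 is divisible by 400, so still leap.
Leap years: 41 − 1 = 40.

40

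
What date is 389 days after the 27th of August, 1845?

the 20th of September, 1846

Count 389 days after August 27, 1845:
Day-of-year of August 27, 1845: 239.
Day-of-year of September 20, 1846: 263.
1845 has 365 days, so 365 − 239 = 126 days remain in 1845.
Total: 126 + 263 = 389 days.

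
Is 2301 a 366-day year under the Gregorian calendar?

No

2301 is not a leap year.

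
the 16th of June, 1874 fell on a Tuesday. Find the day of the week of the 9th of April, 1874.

Thursday

Count forward from the earlier date (April 9, 1874) to the later (June 16, 1874):
April 1874: 30 − 9 = 21 days remain.
Then May (31): 31 days.
June 1–16, 1874: 16 days.
Total: 21 + 31 + 16 = 68 days.
68 mod 7 = 5, so 5 days before Tuesday is Thursday.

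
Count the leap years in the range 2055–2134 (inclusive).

Years divisible by 4: 2056, 2060, …, 2132 — 20 in all.
Of these, 2100 is divisible by 100 but not 400, so not leap.
Leap years: 20 − 1 = 19.

19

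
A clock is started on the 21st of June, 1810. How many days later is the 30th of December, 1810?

June 1810: 30 − 21 = 9 days remain.
Then July (31), August (31), September (30), October (31), November (30): 31 + 31 + 30 + 31 + 30 = 153 days.
December 1–30, 1810: 30 days.
Total: 9 + 153 + 30 = 192 days.

192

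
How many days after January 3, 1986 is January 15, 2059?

26675

Day-of-year of January 3, 1986: 3.
Day-of-year of January 15, 2059: 15.
1986 has 365 days, so 365 − 3 = 362 days remain in 1986.
Full years 1987–2058: 54 common + 18 leap = 54×365 + 18×366 = 26298 days.
Total: 362 + 26298 + 15 = 26675 days.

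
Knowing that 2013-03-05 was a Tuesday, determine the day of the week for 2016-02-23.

March 5, 2013 → March 5, 2014: 365 days.
March 5, 2014 → March 5, 2015: 365 days.
March 2015: 31 − 5 = 26 days remain.
Then 10 full months totalling 306 days.
February 1–23, 2016: 23 days (2016 is a leap year).
Residual: 355 days.
Total: 1085 days.
1085 is a multiple of 7, so 2016-02-23 falls on the same weekday: Tuesday.

Tuesday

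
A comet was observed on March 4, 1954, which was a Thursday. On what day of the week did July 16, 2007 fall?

Monday

From March 4, 1954 to March 4, 2007: 53 years, of which 13 contain a Feb 29 — 40×365 + 13×366 = 19358 days.
(2000 is a leap year (divisible by 400).)
March 2007: 31 − 4 = 27 days remain.
Then April (30), May (31), June (30): 30 + 31 + 30 = 91 days.
July 1–16, 2007: 16 days.
Residual: 134 days.
Total: 19492 days.
19492 mod 7 = 4, so 4 days after Thursday is Monday.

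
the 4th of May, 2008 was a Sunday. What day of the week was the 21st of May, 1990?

Monday

Count forward from the earlier date (May 21, 1990) to the later (May 4, 2008):
Day-of-year of May 21, 1990: 141.
Day-of-year of May 4, 2008: 125.
1990 has 365 days, so 365 − 141 = 224 days remain in 1990.
Full years 1991–2007: 13 common + 4 leap = 13×365 + 4×366 = 6209 days.
Total: 224 + 6209 + 125 = 6558 days.
6558 mod 7 = 6, so 6 days before Sunday is Monday.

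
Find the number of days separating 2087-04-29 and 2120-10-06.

12213

Day-of-year of April 29, 2087: 119.
Day-of-year of October 6, 2120: 280.
2087 has 365 days, so 365 − 119 = 246 days remain in 2087.
Full years 2088–2119: 25 common + 7 leap = 25×365 + 7×366 = 11687 days.
Total: 246 + 11687 + 280 = 12213 days.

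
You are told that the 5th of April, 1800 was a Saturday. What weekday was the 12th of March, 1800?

Wednesday

Count forward from the earlier date (March 12, 1800) to the later (April 5, 1800):
March 1800: 31 − 12 = 19 days remain.
April 1–5, 1800: 5 days.
Total: 19 + 5 = 24 days.
24 mod 7 = 3, so 3 days before Saturday is Wednesday.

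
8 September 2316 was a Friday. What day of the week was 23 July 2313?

Wednesday

Count forward from the earlier date (July 23, 2313) to the later (September 8, 2316):
July 23, 2313 → July 23, 2314: 365 days.
July 23, 2314 → July 23, 2315: 365 days.
July 23, 2315 → July 23, 2316: 366 days (2316 is a leap year).
July 2316: 31 − 23 = 8 days remain.
Then August (31): 31 days.
September 1–8, 2316: 8 days.
Residual: 47 days.
Total: 1143 days.
1143 mod 7 = 2, so 2 days before Friday is Wednesday.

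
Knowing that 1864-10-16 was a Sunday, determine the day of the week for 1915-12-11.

Saturday

From October 16, 1864 to October 16, 1915: 51 years, of which 11 contain a Feb 29 — 40×365 + 11×366 = 18626 days.
(1900 is not a leap year (divisible by 100 but not 400).)
October 1915: 31 − 16 = 15 days remain.
Then November (30): 30 days.
December 1–11, 1915: 11 days.
Residual: 56 days.
Total: 18682 days.
18682 mod 7 = 6, so 6 days after Sunday is Saturday.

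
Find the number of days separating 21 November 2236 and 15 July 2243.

Day-of-year of November 21, 2236: 326.
Day-of-year of July 15, 2243: 196.
2236 has 366 days, so 366 − 326 = 40 days remain in 2236.
Full years: 2237: 365; 2238: 365; 2239: 365; 2240: 366; 2241: 365; 2242: 365. Sum = 2191.
Total: 40 + 2191 + 196 = 2427 days.

2427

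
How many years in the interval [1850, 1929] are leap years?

Years divisible by 4: 1852, 1856, …, 1928 — 20 in all.
Of these, 1900 is divisible by 100 but not 400, so not leap.
Leap years: 20 − 1 = 19.

19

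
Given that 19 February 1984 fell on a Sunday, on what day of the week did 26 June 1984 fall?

February 1984: 29 − 19 = 10 days remain (1984 is a leap year, so February has 29 days).
Then March (31), April (30), May (31): 31 + 30 + 31 = 92 days.
June 1–26, 1984: 26 days.
Total: 10 + 92 + 26 = 128 days.
128 mod 7 = 2, so 2 days after Sunday is Tuesday.

Tuesday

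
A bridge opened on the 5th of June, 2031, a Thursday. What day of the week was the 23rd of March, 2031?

Sunday

Count forward from the earlier date (March 23, 2031) to the later (June 5, 2031):
March 2031: 31 − 23 = 8 days remain.
Then April (30), May (31): 30 + 31 = 61 days.
June 1–5, 2031: 5 days.
Total: 8 + 61 + 5 = 74 days.
74 mod 7 = 4, so 4 days before Thursday is Sunday.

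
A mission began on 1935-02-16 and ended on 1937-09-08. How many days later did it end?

935

February 16, 1935 → February 16, 1936: 365 days.
February 16, 1936 → February 16, 1937: 366 days (1936 is a leap year).
February 1937: 28 − 16 = 12 days remain (1937 is not a leap year, so February has 28 days).
Then March (31), April (30), May (31), June (30), July (31), August (31): 31 + 30 + 31 + 30 + 31 + 31 = 184 days.
September 1–8, 1937: 8 days.
Residual: 204 days.
Total: 935 days.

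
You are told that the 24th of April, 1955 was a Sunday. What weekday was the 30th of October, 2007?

Day-of-year of April 24, 1955: 114.
Day-of-year of October 30, 2007: 303.
1955 has 365 days, so 365 − 114 = 251 days remain in 1955.
Full years 1956–2006: 38 common + 13 leap = 38×365 + 13×366 = 18628 days.
Total: 251 + 18628 + 303 = 19182 days.
19182 mod 7 = 2, so 2 days after Sunday is Tuesday.

Tuesday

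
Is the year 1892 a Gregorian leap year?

Yes

1892 is a leap year.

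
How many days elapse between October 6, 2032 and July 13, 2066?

From October 6, 2032 to October 6, 2065: 33 years, of which 8 contain a Feb 29 — 25×365 + 8×366 = 12053 days.
October 2065: 31 − 6 = 25 days remain.
Then November (30), December (31), January (31), February 2066 (28), March (31), April (30), May (31), June (30): 30 + 31 + 31 + 28 + 31 + 30 + 31 + 30 = 242 days.
July 1–13, 2066: 13 days.
Residual: 280 days.
Total: 12333 days.

12333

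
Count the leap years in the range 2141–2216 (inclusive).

Years divisible by 4: 2144, 2148, …, 2216 — 19 in all.
Of these, 2200 is divisible by 100 but not 400, so not leap.
Leap years: 19 − 1 = 18.

18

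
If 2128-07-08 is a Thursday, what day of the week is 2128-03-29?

Count forward from the earlier date (March 29, 2128) to the later (July 8, 2128):
March 2128: 31 − 29 = 2 days remain.
Then April (30), May (31), June (30): 30 + 31 + 30 = 91 days.
July 1–8, 2128: 8 days.
Total: 2 + 91 + 8 = 101 days.
101 mod 7 = 3, so 3 days before Thursday is Monday.

Monday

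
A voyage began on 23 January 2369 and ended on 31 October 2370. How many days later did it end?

January 23, 2369 → January 23, 2370: 365 days.
January 2370: 31 − 23 = 8 days remain.
Then February 2370 (28), March (31), April (30), May (31), June (30), July (31), August (31), September (30): 28 + 31 + 30 + 31 + 30 + 31 + 31 + 30 = 242 days.
October 1–31, 2370: 31 days.
Residual: 281 days.
Total: 646 days.

646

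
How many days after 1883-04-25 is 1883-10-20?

April 1883: 30 − 25 = 5 days remain.
Then May (31), June (30), July (31), August (31), September (30): 31 + 30 + 31 + 31 + 30 = 153 days.
October 1–20, 1883: 20 days.
Total: 5 + 153 + 20 = 178 days.

178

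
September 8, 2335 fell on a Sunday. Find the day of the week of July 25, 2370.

Day-of-year of September 8, 2335: 251.
Day-of-year of July 25, 2370: 206.
2335 has 365 days, so 365 − 251 = 114 days remain in 2335.
Full years 2336–2369: 25 common + 9 leap = 25×365 + 9×366 = 12419 days.
Total: 114 + 12419 + 206 = 12739 days.
12739 mod 7 = 6, so 6 days after Sunday is Saturday.

Saturday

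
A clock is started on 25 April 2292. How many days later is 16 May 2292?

April 2292: 30 − 25 = 5 days remain.
May 1–16, 2292: 16 days.
Total: 5 + 16 = 21 days.

21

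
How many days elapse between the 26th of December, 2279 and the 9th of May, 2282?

865

December 26, 2279 → December 26, 2280: 366 days (2280 is a leap year).
December 26, 2280 → December 26, 2281: 365 days.
December 2281: 31 − 26 = 5 days remain.
Then January (31), February 2282 (28), March (31), April (30): 31 + 28 + 31 + 30 = 120 days.
May 1–9, 2282: 9 days.
Residual: 134 days.
Total: 865 days.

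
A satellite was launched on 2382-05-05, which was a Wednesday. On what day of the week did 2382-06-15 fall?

Tuesday

May 2382: 31 − 5 = 26 days remain.
June 1–15, 2382: 15 days.
Total: 26 + 15 = 41 days.
41 mod 7 = 6, so 6 days after Wednesday is Tuesday.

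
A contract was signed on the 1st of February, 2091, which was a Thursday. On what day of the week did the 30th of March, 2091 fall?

Friday

February 2091: 28 − 1 = 27 days remain (2091 is not a leap year, so February has 28 days).
March 1–30, 2091: 30 days.
Total: 27 + 30 = 57 days.
57 mod 7 = 1, so 1 day after Thursday is Friday.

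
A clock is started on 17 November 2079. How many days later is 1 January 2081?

411

November 2079: 30 − 17 = 13 days remain.
Then 13 full months totalling 397 days.
January 1, 2081: 1 day.
Total: 13 + 397 + 1 = 411 days.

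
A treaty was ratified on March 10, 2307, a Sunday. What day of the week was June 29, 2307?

Saturday

March 2307: 31 − 10 = 21 days remain.
Then April (30), May (31): 30 + 31 = 61 days.
June 1–29, 2307: 29 days.
Total: 21 + 61 + 29 = 111 days.
111 mod 7 = 6, so 6 days after Sunday is Saturday.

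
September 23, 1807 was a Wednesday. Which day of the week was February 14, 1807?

Count forward from the earlier date (February 14, 1807) to the later (September 23, 1807):
February 1807: 28 − 14 = 14 days remain (1807 is not a leap year, so February has 28 days).
Then March (31), April (30), May (31), June (30), July (31), August (31): 31 + 30 + 31 + 30 + 31 + 31 = 184 days.
September 1–23, 1807: 23 days.
Total: 14 + 184 + 23 = 221 days.
221 mod 7 = 4, so 4 days before Wednesday is Saturday.

Saturday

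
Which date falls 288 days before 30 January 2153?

17 April 2152

Count 288 days before January 30, 2153:
Day-of-year of April 17, 2152: 108.
Day-of-year of January 30, 2153: 30.
2152 has 366 days, so 366 − 108 = 258 days remain in 2152.
Total: 258 + 30 = 288 days.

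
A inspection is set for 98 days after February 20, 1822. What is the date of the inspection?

May 29, 1822

Count 98 days after February 20, 1822:
February 1822: 28 − 20 = 8 days remain (1822 is not a leap year, so February has 28 days).
Then March (31), April (30): 31 + 30 = 61 days.
May 1–29, 1822: 29 days.
Total: 8 + 61 + 29 = 98 days.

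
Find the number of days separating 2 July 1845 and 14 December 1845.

July 1845: 31 − 2 = 29 days remain.
Then August (31), September (30), October (31), November (30): 31 + 30 + 31 + 30 = 122 days.
December 1–14, 1845: 14 days.
Total: 29 + 122 + 14 = 165 days.

165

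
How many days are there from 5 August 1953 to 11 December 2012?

21678

From August 5, 1953 to August 5, 2012: 59 years, of which 15 contain a Feb 29 — 44×365 + 15×366 = 21550 days.
(2000 is a leap year (divisible by 400).)
August 2012: 31 − 5 = 26 days remain.
Then September (30), October (31), November (30): 30 + 31 + 30 = 91 days.
December 1–11, 2012: 11 days.
Residual: 128 days.
Total: 21678 days.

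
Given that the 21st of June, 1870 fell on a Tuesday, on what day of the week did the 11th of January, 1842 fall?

Count forward from the earlier date (January 11, 1842) to the later (June 21, 1870):
Day-of-year of January 11, 1842: 11.
Day-of-year of June 21, 1870: 172.
1842 has 365 days, so 365 − 11 = 354 days remain in 1842.
Full years 1843–1869: 20 common + 7 leap = 20×365 + 7×366 = 9862 days.
Total: 354 + 9862 + 172 = 10388 days.
10388 is a multiple of 7, so the 11th of January, 1842 falls on the same weekday: Tuesday.

Tuesday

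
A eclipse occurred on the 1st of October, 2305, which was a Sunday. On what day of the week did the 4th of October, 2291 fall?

Sunday

Count forward from the earlier date (October 4, 2291) to the later (October 1, 2305):
From October 4, 2291 to October 4, 2304: 13 years, of which 3 contain a Feb 29 — 10×365 + 3×366 = 4748 days.
(2300 is not a leap year (divisible by 100 but not 400).)
October 2304: 31 − 4 = 27 days remain.
Then 11 full months totalling 334 days.
October 1, 2305: 1 day.
Residual: 362 days.
Total: 5110 days.
5110 is a multiple of 7, so the 4th of October, 2291 falls on the same weekday: Sunday.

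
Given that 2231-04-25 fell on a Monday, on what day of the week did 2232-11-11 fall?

April 25, 2231 → April 25, 2232: 366 days (2232 is a leap year).
April 2232: 30 − 25 = 5 days remain.
Then May (31), June (30), July (31), August (31), September (30), October (31): 31 + 30 + 31 + 31 + 30 + 31 = 184 days.
November 1–11, 2232: 11 days.
Residual: 200 days.
Total: 566 days.
566 mod 7 = 6, so 6 days after Monday is Sunday.

Sunday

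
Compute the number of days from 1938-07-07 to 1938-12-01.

July 1938: 31 − 7 = 24 days remain.
Then August (31), September (30), October (31), November (30): 31 + 30 + 31 + 30 = 122 days.
December 1, 1938: 1 day.
Total: 24 + 122 + 1 = 147 days.

147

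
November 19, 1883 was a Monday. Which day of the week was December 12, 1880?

Sunday

Count forward from the earlier date (December 12, 1880) to the later (November 19, 1883):
December 12, 1880 → December 12, 1881: 365 days.
December 12, 1881 → December 12, 1882: 365 days.
December 1882: 31 − 12 = 19 days remain.
Then 10 full months totalling 304 days.
November 1–19, 1883: 19 days.
Residual: 342 days.
Total: 1072 days.
1072 mod 7 = 1, so 1 day before Monday is Sunday.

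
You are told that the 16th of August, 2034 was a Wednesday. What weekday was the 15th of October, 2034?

Sunday

August 2034: 31 − 16 = 15 days remain.
Then September (30): 30 days.
October 1–15, 2034: 15 days.
Total: 15 + 30 + 15 = 60 days.
60 mod 7 = 4, so 4 days after Wednesday is Sunday.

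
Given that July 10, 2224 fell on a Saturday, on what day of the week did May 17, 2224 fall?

Monday

Count forward from the earlier date (May 17, 2224) to the later (July 10, 2224):
May 2224: 31 − 17 = 14 days remain.
Then June (30): 30 days.
July 1–10, 2224: 10 days.
Total: 14 + 30 + 10 = 54 days.
54 mod 7 = 5, so 5 days before Saturday is Monday.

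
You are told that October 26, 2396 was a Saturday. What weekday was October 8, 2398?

October 2396: 31 − 26 = 5 days remain.
Then 23 full months totalling 699 days.
October 1–8, 2398: 8 days.
Total: 5 + 699 + 8 = 712 days.
712 mod 7 = 5, so 5 days after Saturday is Thursday.

Thursday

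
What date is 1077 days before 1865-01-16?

1862-02-04

Count 1077 days before January 16, 1865:
Day-of-year of February 4, 1862: 35.
Day-of-year of January 16, 1865: 16.
1862 has 365 days, so 365 − 35 = 330 days remain in 1862.
Full years: 1863: 365; 1864: 366. Sum = 731.
Total: 330 + 731 + 16 = 1077 days.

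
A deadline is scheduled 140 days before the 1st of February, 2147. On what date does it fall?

the 14th of September, 2146

Count 140 days before February 1, 2147:
Day-of-year of September 14, 2146: 257.
Day-of-year of February 1, 2147: 32.
2146 has 365 days, so 365 − 257 = 108 days remain in 2146.
Total: 108 + 32 = 140 days.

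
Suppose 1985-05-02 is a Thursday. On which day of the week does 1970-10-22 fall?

Count forward from the earlier date (October 22, 1970) to the later (May 2, 1985):
From October 22, 1970 to October 22, 1984: 14 years, of which 4 contain a Feb 29 — 10×365 + 4×366 = 5114 days.
October 1984: 31 − 22 = 9 days remain.
Then November (30), December (31), January (31), February 1985 (28), March (31), April (30): 30 + 31 + 31 + 28 + 31 + 30 = 181 days.
May 1–2, 1985: 2 days.
Residual: 192 days.
Total: 5306 days.
5306 is a multiple of 7, so 1970-10-22 falls on the same weekday: Thursday.

Thursday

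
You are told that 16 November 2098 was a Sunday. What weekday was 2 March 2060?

Tuesday

Count forward from the earlier date (March 2, 2060) to the later (November 16, 2098):
From March 2, 2060 to March 2, 2098: 38 years, of which 9 contain a Feb 29 — 29×365 + 9×366 = 13879 days.
March 2098: 31 − 2 = 29 days remain.
Then April (30), May (31), June (30), July (31), August (31), September (30), October (31): 30 + 31 + 30 + 31 + 31 + 30 + 31 = 214 days.
November 1–16, 2098: 16 days.
Residual: 259 days.
Total: 14138 days.
14138 mod 7 = 5, so 5 days before Sunday is Tuesday.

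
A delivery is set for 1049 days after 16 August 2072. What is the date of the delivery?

1 July 2075

Count 1049 days after August 16, 2072:
August 16, 2072 → August 16, 2073: 365 days.
August 16, 2073 → August 16, 2074: 365 days.
August 2074: 31 − 16 = 15 days remain.
Then 10 full months totalling 303 days.
July 1, 2075: 1 day.
Residual: 319 days.
Total: 1049 days.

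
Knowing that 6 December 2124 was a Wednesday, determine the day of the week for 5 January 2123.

Count forward from the earlier date (January 5, 2123) to the later (December 6, 2124):
January 2123: 31 − 5 = 26 days remain.
Then 22 full months totalling 669 days.
December 1–6, 2124: 6 days.
Total: 26 + 669 + 6 = 701 days.
701 mod 7 = 1, so 1 day before Wednesday is Tuesday.

Tuesday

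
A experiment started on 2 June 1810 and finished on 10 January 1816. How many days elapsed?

June 2, 1810 → June 2, 1811: 365 days.
June 2, 1811 → June 2, 1812: 366 days (1812 is a leap year).
June 2, 1812 → June 2, 1813: 365 days.
June 2, 1813 → June 2, 1814: 365 days.
June 2, 1814 → June 2, 1815: 365 days.
June 1815: 30 − 2 = 28 days remain.
Then July (31), August (31), September (30), October (31), November (30), December (31): 31 + 31 + 30 + 31 + 30 + 31 = 184 days.
January 1–10, 1816: 10 days.
Residual: 222 days.
Total: 2048 days.

2048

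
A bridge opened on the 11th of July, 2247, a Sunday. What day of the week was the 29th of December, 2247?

July 2247: 31 − 11 = 20 days remain.
Then August (31), September (30), October (31), November (30): 31 + 30 + 31 + 30 = 122 days.
December 1–29, 2247: 29 days.
Total: 20 + 122 + 29 = 171 days.
171 mod 7 = 3, so 3 days after Sunday is Wednesday.

Wednesday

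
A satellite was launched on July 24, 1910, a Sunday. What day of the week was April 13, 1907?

Count forward from the earlier date (April 13, 1907) to the later (July 24, 1910):
April 13, 1907 → April 13, 1908: 366 days (1908 is a leap year).
April 13, 1908 → April 13, 1909: 365 days.
April 13, 1909 → April 13, 1910: 365 days.
April 1910: 30 − 13 = 17 days remain.
Then May (31), June (30): 31 + 30 = 61 days.
July 1–24, 1910: 24 days.
Residual: 102 days.
Total: 1198 days.
1198 mod 7 = 1, so 1 day before Sunday is Saturday.

Saturday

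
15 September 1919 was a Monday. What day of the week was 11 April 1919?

Count forward from the earlier date (April 11, 1919) to the later (September 15, 1919):
April 1919: 30 − 11 = 19 days remain.
Then May (31), June (30), July (31), August (31): 31 + 30 + 31 + 31 = 123 days.
September 1–15, 1919: 15 days.
Total: 19 + 123 + 15 = 157 days.
157 mod 7 = 3, so 3 days before Monday is Friday.

Friday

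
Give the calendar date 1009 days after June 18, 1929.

March 23, 1932

Count 1009 days after June 18, 1929:
June 18, 1929 → June 18, 1930: 365 days.
June 18, 1930 → June 18, 1931: 365 days.
June 1931: 30 − 18 = 12 days remain.
Then July (31), August (31), September (30), October (31), November (30), December (31), January (31), February 1932 (29): 31 + 31 + 30 + 31 + 30 + 31 + 31 + 29 = 244 days.
March 1–23, 1932: 23 days.
Residual: 279 days.
Total: 1009 days.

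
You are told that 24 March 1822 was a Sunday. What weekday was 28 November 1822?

Thursday

March 1822: 31 − 24 = 7 days remain.
Then April (30), May (31), June (30), July (31), August (31), September (30), October (31): 30 + 31 + 30 + 31 + 31 + 30 + 31 = 214 days.
November 1–28, 1822: 28 days.
Total: 7 + 214 + 28 = 249 days.
249 mod 7 = 4, so 4 days after Sunday is Thursday.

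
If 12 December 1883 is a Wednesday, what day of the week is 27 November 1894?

Tuesday

From December 12, 1883 to December 12, 1893: 10 years, of which 3 contain a Feb 29 — 7×365 + 3×366 = 3653 days.
December 1893: 31 − 12 = 19 days remain.
Then 10 full months totalling 304 days.
November 1–27, 1894: 27 days.
Residual: 350 days.
Total: 4003 days.
4003 mod 7 = 6, so 6 days after Wednesday is Tuesday.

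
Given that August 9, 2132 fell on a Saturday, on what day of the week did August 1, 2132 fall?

Count forward from the earlier date (August 1, 2132) to the later (August 9, 2132):
Within August 2132: 9 − 1 = 8 days.
8 mod 7 = 1, so 1 day before Saturday is Friday.

Friday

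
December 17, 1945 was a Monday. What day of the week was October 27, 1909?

Count forward from the earlier date (October 27, 1909) to the later (December 17, 1945):
Day-of-year of October 27, 1909: 300.
Day-of-year of December 17, 1945: 351.
1909 has 365 days, so 365 − 300 = 65 days remain in 1909.
Full years 1910–1944: 26 common + 9 leap = 26×365 + 9×366 = 12784 days.
Total: 65 + 12784 + 351 = 13200 days.
13200 mod 7 = 5, so 5 days before Monday is Wednesday.

Wednesday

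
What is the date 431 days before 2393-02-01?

2391-11-28

Count 431 days before February 1, 2393:
Day-of-year of November 28, 2391: 332.
Day-of-year of February 1, 2393: 32.
2391 has 365 days, so 365 − 332 = 33 days remain in 2391.
Full years: 2392: 366. Sum = 366.
Total: 33 + 366 + 32 = 431 days.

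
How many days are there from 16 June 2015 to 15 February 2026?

From June 16, 2015 to June 16, 2025: 10 years, of which 3 contain a Feb 29 — 7×365 + 3×366 = 3653 days.
June 2025: 30 − 16 = 14 days remain.
Then July (31), August (31), September (30), October (31), November (30), December (31), January (31): 31 + 31 + 30 + 31 + 30 + 31 + 31 = 215 days.
February 1–15, 2026: 15 days (2026 is not a leap year).
Residual: 244 days.
Total: 3897 days.

3897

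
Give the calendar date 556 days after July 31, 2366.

February 7, 2368

Count 556 days after July 31, 2366:
Day-of-year of July 31, 2366: 212.
Day-of-year of February 7, 2368: 38.
2366 has 365 days, so 365 − 212 = 153 days remain in 2366.
Full years: 2367: 365. Sum = 365.
Total: 153 + 365 + 38 = 556 days.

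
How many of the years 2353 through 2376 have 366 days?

6

Years divisible by 4 in [2353, 2376]: 2356, 2360, 2364, 2368, 2372, 2376.
No century exceptions apply. Count: 6.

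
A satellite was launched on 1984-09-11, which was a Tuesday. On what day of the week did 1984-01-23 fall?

Monday

Count forward from the earlier date (January 23, 1984) to the later (September 11, 1984):
January 1984: 31 − 23 = 8 days remain.
Then February 1984 (29), March (31), April (30), May (31), June (30), July (31), August (31): 29 + 31 + 30 + 31 + 30 + 31 + 31 = 213 days.
September 1–11, 1984: 11 days.
Total: 8 + 213 + 11 = 232 days.
232 mod 7 = 1, so 1 day before Tuesday is Monday.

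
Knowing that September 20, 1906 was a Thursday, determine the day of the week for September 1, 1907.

September 1906: 30 − 20 = 10 days remain.
Then 11 full months totalling 335 days.
September 1, 1907: 1 day.
Residual: 346 days.
Total: 346 days.
346 mod 7 = 3, so 3 days after Thursday is Sunday.

Sunday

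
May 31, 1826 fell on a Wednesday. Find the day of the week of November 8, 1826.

May 1826: 31 − 31 = 0 days remain.
Then June (30), July (31), August (31), September (30), October (31): 30 + 31 + 31 + 30 + 31 = 153 days.
November 1–8, 1826: 8 days.
Total: 0 + 153 + 8 = 161 days.
161 is a multiple of 7, so November 8, 1826 falls on the same weekday: Wednesday.

Wednesday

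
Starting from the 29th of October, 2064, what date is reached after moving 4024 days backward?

the 23rd of October, 2053

Count 4024 days before October 29, 2064:
Day-of-year of October 23, 2053: 296.
Day-of-year of October 29, 2064: 303.
2053 has 365 days, so 365 − 296 = 69 days remain in 2053.
Full years 2054–2063: 8 common + 2 leap = 8×365 + 2×366 = 3652 days.
Total: 69 + 3652 + 303 = 4024 days.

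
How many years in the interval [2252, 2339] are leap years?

Years divisible by 4: 2252, 2256, …, 2336 — 22 in all.
Of these, 2300 is divisible by 100 but not 400, so not leap.
Leap years: 22 − 1 = 21.

21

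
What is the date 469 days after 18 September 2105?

31 December 2106

Count 469 days after September 18, 2105:
Day-of-year of September 18, 2105: 261.
Day-of-year of December 31, 2106: 365.
2105 has 365 days, so 365 − 261 = 104 days remain in 2105.
Total: 104 + 365 = 469 days.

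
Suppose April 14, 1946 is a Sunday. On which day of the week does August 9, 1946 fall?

Friday

April 1946: 30 − 14 = 16 days remain.
Then May (31), June (30), July (31): 31 + 30 + 31 = 92 days.
August 1–9, 1946: 9 days.
Total: 16 + 92 + 9 = 117 days.
117 mod 7 = 5, so 5 days after Sunday is Friday.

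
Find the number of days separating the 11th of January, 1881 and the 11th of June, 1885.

January 11, 1881 → January 11, 1882: 365 days.
January 11, 1882 → January 11, 1883: 365 days.
January 11, 1883 → January 11, 1884: 365 days.
January 11, 1884 → January 11, 1885: 366 days (1884 is a leap year).
January 1885: 31 − 11 = 20 days remain.
Then February 1885 (28), March (31), April (30), May (31): 28 + 31 + 30 + 31 = 120 days.
June 1–11, 1885: 11 days.
Residual: 151 days.
Total: 1612 days.

1612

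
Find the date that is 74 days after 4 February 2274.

19 April 2274

Count 74 days after February 4, 2274:
February 2274: 28 − 4 = 24 days remain (2274 is not a leap year, so February has 28 days).
Then March (31): 31 days.
April 1–19, 2274: 19 days.
Total: 24 + 31 + 19 = 74 days.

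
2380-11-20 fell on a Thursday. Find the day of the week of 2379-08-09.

Thursday

Count forward from the earlier date (August 9, 2379) to the later (November 20, 2380):
August 9, 2379 → August 9, 2380: 366 days (2380 is a leap year).
August 2380: 31 − 9 = 22 days remain.
Then September (30), October (31): 30 + 31 = 61 days.
November 1–20, 2380: 20 days.
Residual: 103 days.
Total: 469 days.
469 is a multiple of 7, so 2379-08-09 falls on the same weekday: Thursday.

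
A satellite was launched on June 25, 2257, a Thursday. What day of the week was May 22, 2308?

Friday

From June 25, 2257 to June 25, 2307: 50 years, of which 11 contain a Feb 29 — 39×365 + 11×366 = 18261 days.
(2300 is not a leap year (divisible by 100 but not 400).)
June 2307: 30 − 25 = 5 days remain.
Then 10 full months totalling 305 days.
May 1–22, 2308: 22 days.
Residual: 332 days.
Total: 18593 days.
18593 mod 7 = 1, so 1 day after Thursday is Friday.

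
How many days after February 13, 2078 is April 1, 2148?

25614

Day-of-year of February 13, 2078: 44.
Day-of-year of April 1, 2148: 92.
2078 has 365 days, so 365 − 44 = 321 days remain in 2078.
Full years 2079–2147: 53 common + 16 leap = 53×365 + 16×366 = 25201 days.
Total: 321 + 25201 + 92 = 25614 days.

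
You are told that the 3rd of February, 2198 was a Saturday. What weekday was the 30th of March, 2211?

From February 3, 2198 to February 3, 2211: 13 years, of which 2 contain a Feb 29 — 11×365 + 2×366 = 4747 days.
(2200 is not a leap year (divisible by 100 but not 400).)
February 2211: 28 − 3 = 25 days remain (2211 is not a leap year, so February has 28 days).
March 1–30, 2211: 30 days.
Residual: 55 days.
Total: 4802 days.
4802 is a multiple of 7, so the 30th of March, 2211 falls on the same weekday: Saturday.

Saturday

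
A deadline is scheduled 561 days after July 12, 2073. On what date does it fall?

January 24, 2075

Count 561 days after July 12, 2073:
July 2073: 31 − 12 = 19 days remain.
Then 17 full months totalling 518 days.
January 1–24, 2075: 24 days.
Total: 19 + 518 + 24 = 561 days.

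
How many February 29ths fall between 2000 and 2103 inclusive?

Years divisible by 4: 2000, 2004, …, 2100 — 26 in all.
Of these, 2100 is divisible by 100 but not 400, so not leap.
2000 is divisible by 400, so still leap.
Leap years: 26 − 1 = 25.

25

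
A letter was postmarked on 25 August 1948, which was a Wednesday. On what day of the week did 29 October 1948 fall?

August 1948: 31 − 25 = 6 days remain.
Then September (30): 30 days.
October 1–29, 1948: 29 days.
Total: 6 + 30 + 29 = 65 days.
65 mod 7 = 2, so 2 days after Wednesday is Friday.

Friday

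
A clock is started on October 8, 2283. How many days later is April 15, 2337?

From October 8, 2283 to October 8, 2336: 53 years, of which 13 contain a Feb 29 — 40×365 + 13×366 = 19358 days.
(2300 is not a leap year (divisible by 100 but not 400).)
October 2336: 31 − 8 = 23 days remain.
Then November (30), December (31), January (31), February 2337 (28), March (31): 30 + 31 + 31 + 28 + 31 = 151 days.
April 1–15, 2337: 15 days.
Residual: 189 days.
Total: 19547 days.

19547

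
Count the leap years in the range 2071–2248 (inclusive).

43

Years divisible by 4: 2072, 2076, …, 2248 — 45 in all.
Of these, 2100, 2200 are divisible by 100 but not 400, so not leap.
Leap years: 45 − 2 = 43.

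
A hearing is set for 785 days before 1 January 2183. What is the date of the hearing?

7 November 2180

Count 785 days before January 1, 2183:
Day-of-year of November 7, 2180: 312.
Day-of-year of January 1, 2183: 1.
2180 has 366 days, so 366 − 312 = 54 days remain in 2180.
Full years: 2181: 365; 2182: 365. Sum = 730.
Total: 54 + 730 + 1 = 785 days.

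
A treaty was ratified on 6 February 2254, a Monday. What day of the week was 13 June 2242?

Monday

Count forward from the earlier date (June 13, 2242) to the later (February 6, 2254):
Day-of-year of June 13, 2242: 164.
Day-of-year of February 6, 2254: 37.
2242 has 365 days, so 365 − 164 = 201 days remain in 2242.
Full years 2243–2253: 8 common + 3 leap = 8×365 + 3×366 = 4018 days.
Total: 201 + 4018 + 37 = 4256 days.
4256 is a multiple of 7, so 13 June 2242 falls on the same weekday: Monday.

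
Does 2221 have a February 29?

2221 is not a leap year.

No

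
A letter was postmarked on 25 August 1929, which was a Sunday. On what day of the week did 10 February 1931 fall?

Tuesday

August 1929: 31 − 25 = 6 days remain.
Then 17 full months totalling 518 days.
February 1–10, 1931: 10 days (1931 is not a leap year).
Total: 6 + 518 + 10 = 534 days.
534 mod 7 = 2, so 2 days after Sunday is Tuesday.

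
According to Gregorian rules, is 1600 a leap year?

Yes

1600 is a leap year (divisible by 400).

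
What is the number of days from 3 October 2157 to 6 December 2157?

October 2157: 31 − 3 = 28 days remain.
Then November (30): 30 days.
December 1–6, 2157: 6 days.
Total: 28 + 30 + 6 = 64 days.

64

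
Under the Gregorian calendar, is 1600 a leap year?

1600 is a leap year (divisible by 400).

Yes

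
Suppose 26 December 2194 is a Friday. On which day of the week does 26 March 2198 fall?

Monday

December 26, 2194 → December 26, 2195: 365 days.
December 26, 2195 → December 26, 2196: 366 days (2196 is a leap year).
December 26, 2196 → December 26, 2197: 365 days.
December 2197: 31 − 26 = 5 days remain.
Then January (31), February 2198 (28): 31 + 28 = 59 days.
March 1–26, 2198: 26 days.
Residual: 90 days.
Total: 1186 days.
1186 mod 7 = 3, so 3 days after Friday is Monday.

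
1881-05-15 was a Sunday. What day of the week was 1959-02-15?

Day-of-year of May 15, 1881: 135.
Day-of-year of February 15, 1959: 46.
1881 has 365 days, so 365 − 135 = 230 days remain in 1881.
Full years 1882–1958: 59 common + 18 leap = 59×365 + 18×366 = 28123 days.
Total: 230 + 28123 + 46 = 28399 days.
28399 is a multiple of 7, so 1959-02-15 falls on the same weekday: Sunday.

Sunday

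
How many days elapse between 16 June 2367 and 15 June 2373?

June 16, 2367 → June 16, 2368: 366 days (2368 is a leap year).
June 16, 2368 → June 16, 2369: 365 days.
June 16, 2369 → June 16, 2370: 365 days.
June 16, 2370 → June 16, 2371: 365 days.
June 16, 2371 → June 16, 2372: 366 days (2372 is a leap year).
June 2372: 30 − 16 = 14 days remain.
Then 11 full months totalling 335 days.
June 1–15, 2373: 15 days.
Residual: 364 days.
Total: 2191 days.

2191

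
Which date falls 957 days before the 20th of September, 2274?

the 6th of February, 2272

Count 957 days before September 20, 2274:
February 6, 2272 → February 6, 2273: 366 days (2272 is a leap year).
February 6, 2273 → February 6, 2274: 365 days.
February 2274: 28 − 6 = 22 days remain (2274 is not a leap year, so February has 28 days).
Then March (31), April (30), May (31), June (30), July (31), August (31): 31 + 30 + 31 + 30 + 31 + 31 = 184 days.
September 1–20, 2274: 20 days.
Residual: 226 days.
Total: 957 days.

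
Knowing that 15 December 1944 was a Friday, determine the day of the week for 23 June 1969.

Day-of-year of December 15, 1944: 350.
Day-of-year of June 23, 1969: 174.
1944 has 366 days, so 366 − 350 = 16 days remain in 1944.
Full years 1945–1968: 18 common + 6 leap = 18×365 + 6×366 = 8766 days.
Total: 16 + 8766 + 174 = 8956 days.
8956 mod 7 = 3, so 3 days after Friday is Monday.

Monday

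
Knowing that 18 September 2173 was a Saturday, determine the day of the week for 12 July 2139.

Count forward from the earlier date (July 12, 2139) to the later (September 18, 2173):
From July 12, 2139 to July 12, 2173: 34 years, of which 9 contain a Feb 29 — 25×365 + 9×366 = 12419 days.
July 2173: 31 − 12 = 19 days remain.
Then August (31): 31 days.
September 1–18, 2173: 18 days.
Residual: 68 days.
Total: 12487 days.
12487 mod 7 = 6, so 6 days before Saturday is Sunday.

Sunday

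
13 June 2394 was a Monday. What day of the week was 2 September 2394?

Friday

June 2394: 30 − 13 = 17 days remain.
Then July (31), August (31): 31 + 31 = 62 days.
September 1–2, 2394: 2 days.
Total: 17 + 62 + 2 = 81 days.
81 mod 7 = 4, so 4 days after Monday is Friday.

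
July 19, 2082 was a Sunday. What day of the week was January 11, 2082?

Count forward from the earlier date (January 11, 2082) to the later (July 19, 2082):
January 2082: 31 − 11 = 20 days remain.
Then February 2082 (28), March (31), April (30), May (31), June (30): 28 + 31 + 30 + 31 + 30 = 150 days.
July 1–19, 2082: 19 days.
Total: 20 + 150 + 19 = 189 days.
189 is a multiple of 7, so January 11, 2082 falls on the same weekday: Sunday.

Sunday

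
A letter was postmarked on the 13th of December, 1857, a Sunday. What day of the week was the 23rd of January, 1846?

Count forward from the earlier date (January 23, 1846) to the later (December 13, 1857):
Day-of-year of January 23, 1846: 23.
Day-of-year of December 13, 1857: 347.
1846 has 365 days, so 365 − 23 = 342 days remain in 1846.
Full years 1847–1856: 7 common + 3 leap = 7×365 + 3×366 = 3653 days.
Total: 342 + 3653 + 347 = 4342 days.
4342 mod 7 = 2, so 2 days before Sunday is Friday.

Friday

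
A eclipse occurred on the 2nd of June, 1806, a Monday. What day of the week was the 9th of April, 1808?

June 2, 1806 → June 2, 1807: 365 days.
June 1807: 30 − 2 = 28 days remain.
Then 9 full months totalling 275 days.
April 1–9, 1808: 9 days.
Residual: 312 days.
Total: 677 days.
677 mod 7 = 5, so 5 days after Monday is Saturday.

Saturday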